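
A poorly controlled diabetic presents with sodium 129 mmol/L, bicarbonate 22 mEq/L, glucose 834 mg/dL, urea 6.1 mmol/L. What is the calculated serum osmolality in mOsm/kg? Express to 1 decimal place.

310.4 mOsm/kg

Calculated osmolality = 2·Na + glucose/18 + urea
= 2·129 + 834/18 + 6.1
= 258 + 46.33 + 6.10
= 310.43 mOsm/kg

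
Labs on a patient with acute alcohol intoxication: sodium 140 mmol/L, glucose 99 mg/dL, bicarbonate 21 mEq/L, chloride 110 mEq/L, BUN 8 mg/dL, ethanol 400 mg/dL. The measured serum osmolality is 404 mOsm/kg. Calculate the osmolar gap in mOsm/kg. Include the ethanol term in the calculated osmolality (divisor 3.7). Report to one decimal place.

7.5 mOsm/kg

Calculated osmolality = 2·Na + glucose/18 + BUN/2.8 + ethanol/3.7
= 2·140 + 99/18 + 8/2.8 + 400/3.7
= 280 + 5.50 + 2.86 + 108.11
= 396.47 mOsm/kg ≈ 396.5 mOsm/kg
Osmolar gap = measured − calculated = 404 − 396.5 = 7.5 mOsm/kg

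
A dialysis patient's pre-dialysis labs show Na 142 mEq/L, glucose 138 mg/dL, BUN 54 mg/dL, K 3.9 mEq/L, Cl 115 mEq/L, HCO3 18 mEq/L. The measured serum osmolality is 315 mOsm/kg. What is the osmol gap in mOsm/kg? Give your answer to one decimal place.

4.0 mOsm/kg

Calculated osmolality = 2·Na + glucose/18 + BUN/2.8
= 2·142 + 138/18 + 54/2.8
= 284 + 7.67 + 19.29
= 310.96 mOsm/kg ≈ 311.0 mOsm/kg
Osmolar gap = measured − calculated = 315 − 311.0 = 4.0 mOsm/kg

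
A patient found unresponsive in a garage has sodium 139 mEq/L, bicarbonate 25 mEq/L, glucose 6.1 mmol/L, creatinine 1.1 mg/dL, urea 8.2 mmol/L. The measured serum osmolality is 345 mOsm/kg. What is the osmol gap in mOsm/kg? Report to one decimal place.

Calculated osmolality = 2·Na + glucose + urea
= 2·139 + 6.1 + 8.2
= 278 + 6.10 + 8.20
= 292.3 mOsm/kg ≈ 292.3 mOsm/kg
Osmolar gap = measured − calculated = 345 − 292.3 = 52.7 mOsm/kg

52.7 mOsm/kg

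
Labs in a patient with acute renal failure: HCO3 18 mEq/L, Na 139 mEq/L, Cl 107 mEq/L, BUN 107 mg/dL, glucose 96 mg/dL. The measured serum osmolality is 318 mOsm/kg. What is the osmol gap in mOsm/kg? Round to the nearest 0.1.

Calculated osmolality = 2·Na + glucose/18 + BUN/2.8
= 2·139 + 96/18 + 107/2.8
= 278 + 5.33 + 38.21
= 321.54 mOsm/kg ≈ 321.5 mOsm/kg
Osmolar gap = measured − calculated = 318 − 321.5 = -3.5 mOsm/kg

-3.5 mOsm/kg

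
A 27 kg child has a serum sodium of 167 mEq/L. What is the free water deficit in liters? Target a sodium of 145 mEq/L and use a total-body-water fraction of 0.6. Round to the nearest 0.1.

2.5 L

TBW = 0.6 · 27 = 16.2 L
Free water deficit = TBW · (Na/145 − 1)
= 16.2 · (167/145 − 1)
= 16.2 · 0.1517
= 2.46 L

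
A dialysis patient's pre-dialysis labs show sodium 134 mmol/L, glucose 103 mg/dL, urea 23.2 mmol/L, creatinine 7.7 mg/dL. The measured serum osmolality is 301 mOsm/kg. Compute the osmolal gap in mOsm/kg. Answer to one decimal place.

4.1 mOsm/kg

Calculated osmolality = 2·Na + glucose/18 + urea
= 2·134 + 103/18 + 23.2
= 268 + 5.72 + 23.20
= 296.92 mOsm/kg ≈ 296.9 mOsm/kg
Osmolar gap = measured − calculated = 301 − 296.9 = 4.1 mOsm/kg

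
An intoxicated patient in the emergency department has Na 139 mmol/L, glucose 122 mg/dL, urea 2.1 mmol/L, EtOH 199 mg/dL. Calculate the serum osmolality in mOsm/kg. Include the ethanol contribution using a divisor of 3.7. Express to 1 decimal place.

Calculated osmolality = 2·Na + glucose/18 + urea + ethanol/3.7
= 2·139 + 122/18 + 2.1 + 199/3.7
= 278 + 6.78 + 2.10 + 53.78
= 340.66 mOsm/kg

340.7 mOsm/kg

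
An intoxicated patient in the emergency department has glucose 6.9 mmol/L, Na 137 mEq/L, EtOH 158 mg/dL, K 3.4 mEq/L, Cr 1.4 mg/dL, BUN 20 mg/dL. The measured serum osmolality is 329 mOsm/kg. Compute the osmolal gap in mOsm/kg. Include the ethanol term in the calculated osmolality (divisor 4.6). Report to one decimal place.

6.6 mOsm/kg

Calculated osmolality = 2·Na + glucose + BUN/2.8 + ethanol/4.6
= 2·137 + 6.9 + 20/2.8 + 158/4.6
= 274 + 6.90 + 7.14 + 34.35
= 322.39 mOsm/kg ≈ 322.4 mOsm/kg
Osmolar gap = measured − calculated = 329 − 322.4 = 6.6 mOsm/kg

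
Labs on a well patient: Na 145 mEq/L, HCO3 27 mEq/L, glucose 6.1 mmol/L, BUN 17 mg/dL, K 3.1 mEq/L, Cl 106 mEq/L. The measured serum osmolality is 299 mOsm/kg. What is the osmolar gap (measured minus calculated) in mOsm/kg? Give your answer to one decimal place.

Calculated osmolality = 2·Na + glucose + BUN/2.8
= 2·145 + 6.1 + 17/2.8
= 290 + 6.10 + 6.07
= 302.17 mOsm/kg ≈ 302.2 mOsm/kg
Osmolar gap = measured − calculated = 299 − 302.2 = -3.2 mOsm/kg

-3.2 mOsm/kg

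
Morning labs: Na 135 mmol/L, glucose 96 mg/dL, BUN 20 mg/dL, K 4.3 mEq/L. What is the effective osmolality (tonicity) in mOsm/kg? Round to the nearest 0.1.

275.3 mOsm/kg

Effective osmolality excludes urea (freely permeant across cell membranes):
2·Na + glucose/18
= 2·135 + 96/18
= 270 + 5.33
= 275.33 mOsm/kg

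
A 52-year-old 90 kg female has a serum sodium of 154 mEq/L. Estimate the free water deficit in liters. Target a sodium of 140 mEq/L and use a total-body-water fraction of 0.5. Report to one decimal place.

4.5 L

TBW = 0.5 · 90 = 45 L
Free water deficit = TBW · (Na/140 − 1)
= 45 · (154/140 − 1)
= 45 · 0.1
= 4.5 L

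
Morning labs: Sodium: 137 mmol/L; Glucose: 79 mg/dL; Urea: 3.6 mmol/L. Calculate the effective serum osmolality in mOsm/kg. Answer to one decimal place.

278.4 mOsm/kg

Effective osmolality excludes urea (freely permeant across cell membranes):
2·Na + glucose/18
= 2·137 + 79/18
= 274 + 4.39
= 278.39 mOsm/kg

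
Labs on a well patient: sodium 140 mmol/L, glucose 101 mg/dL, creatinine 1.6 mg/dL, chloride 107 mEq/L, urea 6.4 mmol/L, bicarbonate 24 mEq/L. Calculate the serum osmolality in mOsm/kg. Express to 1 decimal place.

Calculated osmolality = 2·Na + glucose/18 + urea
= 2·140 + 101/18 + 6.4
= 280 + 5.61 + 6.40
= 292.01 mOsm/kg

292.0 mOsm/kg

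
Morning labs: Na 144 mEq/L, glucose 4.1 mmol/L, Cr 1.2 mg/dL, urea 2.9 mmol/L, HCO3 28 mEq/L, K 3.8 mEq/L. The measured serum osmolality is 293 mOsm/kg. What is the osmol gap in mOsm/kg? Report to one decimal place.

Calculated osmolality = 2·Na + glucose + urea
= 2·144 + 4.1 + 2.9
= 288 + 4.10 + 2.90
= 295 mOsm/kg ≈ 295.0 mOsm/kg
Osmolar gap = measured − calculated = 293 − 295.0 = -2.0 mOsm/kg

-2.0 mOsm/kg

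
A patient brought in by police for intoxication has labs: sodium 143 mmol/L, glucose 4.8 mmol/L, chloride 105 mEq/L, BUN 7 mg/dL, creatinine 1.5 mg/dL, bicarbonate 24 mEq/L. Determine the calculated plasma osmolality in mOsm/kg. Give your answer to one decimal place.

293.3 mOsm/kg

Calculated osmolality = 2·Na + glucose + BUN/2.8
= 2·143 + 4.8 + 7/2.8
= 286 + 4.80 + 2.50
= 293.3 mOsm/kg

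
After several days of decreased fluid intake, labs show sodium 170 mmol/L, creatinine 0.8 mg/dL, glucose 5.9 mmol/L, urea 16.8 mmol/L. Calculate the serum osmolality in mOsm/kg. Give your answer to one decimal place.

362.7 mOsm/kg

Calculated osmolality = 2·Na + glucose + urea
= 2·170 + 5.9 + 16.8
= 340 + 5.90 + 16.80
= 362.7 mOsm/kg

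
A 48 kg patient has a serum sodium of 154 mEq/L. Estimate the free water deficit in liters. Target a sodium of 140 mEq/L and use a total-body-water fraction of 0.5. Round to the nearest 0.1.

2.4 L

TBW = 0.5 · 48 = 24 L
Free water deficit = TBW · (Na/140 − 1)
= 24 · (154/140 − 1)
= 24 · 0.1
= 2.4 L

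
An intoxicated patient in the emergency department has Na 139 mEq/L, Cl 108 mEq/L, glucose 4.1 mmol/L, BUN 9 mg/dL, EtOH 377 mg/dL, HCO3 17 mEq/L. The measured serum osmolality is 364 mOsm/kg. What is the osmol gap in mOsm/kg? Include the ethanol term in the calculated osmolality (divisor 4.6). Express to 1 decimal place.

-3.3 mOsm/kg

Calculated osmolality = 2·Na + glucose + BUN/2.8 + ethanol/4.6
= 2·139 + 4.1 + 9/2.8 + 377/4.6
= 278 + 4.10 + 3.21 + 81.96
= 367.27 mOsm/kg ≈ 367.3 mOsm/kg
Osmolar gap = measured − calculated = 364 − 367.3 = -3.3 mOsm/kg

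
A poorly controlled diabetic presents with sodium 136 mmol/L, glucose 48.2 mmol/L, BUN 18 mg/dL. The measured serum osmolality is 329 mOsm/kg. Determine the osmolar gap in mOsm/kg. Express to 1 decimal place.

Calculated osmolality = 2·Na + glucose + BUN/2.8
= 2·136 + 48.2 + 18/2.8
= 272 + 48.20 + 6.43
= 326.63 mOsm/kg ≈ 326.6 mOsm/kg
Osmolar gap = measured − calculated = 329 − 326.6 = 2.4 mOsm/kg

2.4 mOsm/kg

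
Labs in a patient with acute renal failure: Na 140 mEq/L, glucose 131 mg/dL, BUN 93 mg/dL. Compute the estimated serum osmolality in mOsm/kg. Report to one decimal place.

320.5 mOsm/kg

Calculated osmolality = 2·Na + glucose/18 + BUN/2.8
= 2·140 + 131/18 + 93/2.8
= 280 + 7.28 + 33.21
= 320.49 mOsm/kg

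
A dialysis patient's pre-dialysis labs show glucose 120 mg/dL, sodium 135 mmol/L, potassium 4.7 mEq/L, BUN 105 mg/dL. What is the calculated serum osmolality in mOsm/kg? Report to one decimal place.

Calculated osmolality = 2·Na + glucose/18 + BUN/2.8
= 2·135 + 120/18 + 105/2.8
= 270 + 6.67 + 37.50
= 314.17 mOsm/kg

314.2 mOsm/kg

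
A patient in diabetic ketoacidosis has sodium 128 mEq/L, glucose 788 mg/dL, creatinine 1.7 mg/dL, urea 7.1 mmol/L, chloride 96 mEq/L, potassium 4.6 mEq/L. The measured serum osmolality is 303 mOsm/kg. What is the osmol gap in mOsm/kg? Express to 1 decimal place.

Calculated osmolality = 2·Na + glucose/18 + urea
= 2·128 + 788/18 + 7.1
= 256 + 43.78 + 7.10
= 306.88 mOsm/kg ≈ 306.9 mOsm/kg
Osmolar gap = measured − calculated = 303 − 306.9 = -3.9 mOsm/kg

-3.9 mOsm/kg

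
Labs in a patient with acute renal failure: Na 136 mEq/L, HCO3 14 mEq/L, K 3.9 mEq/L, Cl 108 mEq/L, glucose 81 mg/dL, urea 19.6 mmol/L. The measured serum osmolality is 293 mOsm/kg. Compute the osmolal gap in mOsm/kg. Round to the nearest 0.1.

Calculated osmolality = 2·Na + glucose/18 + urea
= 2·136 + 81/18 + 19.6
= 272 + 4.50 + 19.60
= 296.1 mOsm/kg ≈ 296.1 mOsm/kg
Osmolar gap = measured − calculated = 293 − 296.1 = -3.1 mOsm/kg

-3.1 mOsm/kg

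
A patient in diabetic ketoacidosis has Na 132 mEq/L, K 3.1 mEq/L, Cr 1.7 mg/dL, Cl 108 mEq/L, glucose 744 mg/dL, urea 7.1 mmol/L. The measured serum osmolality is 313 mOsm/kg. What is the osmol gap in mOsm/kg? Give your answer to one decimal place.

0.6 mOsm/kg

Calculated osmolality = 2·Na + glucose/18 + urea
= 2·132 + 744/18 + 7.1
= 264 + 41.33 + 7.10
= 312.43 mOsm/kg ≈ 312.4 mOsm/kg
Osmolar gap = measured − calculated = 313 − 312.4 = 0.6 mOsm/kg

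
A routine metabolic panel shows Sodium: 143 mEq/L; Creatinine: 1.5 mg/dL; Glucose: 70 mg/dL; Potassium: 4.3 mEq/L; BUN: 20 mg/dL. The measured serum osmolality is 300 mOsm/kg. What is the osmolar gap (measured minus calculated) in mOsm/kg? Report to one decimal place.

3.0 mOsm/kg

Calculated osmolality = 2·Na + glucose/18 + BUN/2.8
= 2·143 + 70/18 + 20/2.8
= 286 + 3.89 + 7.14
= 297.03 mOsm/kg ≈ 297.0 mOsm/kg
Osmolar gap = measured − calculated = 300 − 297.0 = 3.0 mOsm/kg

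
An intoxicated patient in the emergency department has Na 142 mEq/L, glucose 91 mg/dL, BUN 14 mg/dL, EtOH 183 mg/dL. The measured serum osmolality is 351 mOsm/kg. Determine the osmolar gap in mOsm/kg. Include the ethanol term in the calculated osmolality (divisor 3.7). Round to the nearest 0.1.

Calculated osmolality = 2·Na + glucose/18 + BUN/2.8 + ethanol/3.7
= 2·142 + 91/18 + 14/2.8 + 183/3.7
= 284 + 5.06 + 5 + 49.46
= 343.52 mOsm/kg ≈ 343.5 mOsm/kg
Osmolar gap = measured − calculated = 351 − 343.5 = 7.5 mOsm/kg

7.5 mOsm/kg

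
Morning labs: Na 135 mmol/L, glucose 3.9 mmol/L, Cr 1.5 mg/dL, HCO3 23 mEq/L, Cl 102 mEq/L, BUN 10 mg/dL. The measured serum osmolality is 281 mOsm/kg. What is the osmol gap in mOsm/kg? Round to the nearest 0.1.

Calculated osmolality = 2·Na + glucose + BUN/2.8
= 2·135 + 3.9 + 10/2.8
= 270 + 3.90 + 3.57
= 277.47 mOsm/kg ≈ 277.5 mOsm/kg
Osmolar gap = measured − calculated = 281 − 277.5 = 3.5 mOsm/kg

3.5 mOsm/kg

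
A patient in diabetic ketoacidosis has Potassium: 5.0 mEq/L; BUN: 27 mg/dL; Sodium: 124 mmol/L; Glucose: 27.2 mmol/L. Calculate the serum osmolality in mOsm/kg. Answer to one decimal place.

Calculated osmolality = 2·Na + glucose + BUN/2.8
= 2·124 + 27.2 + 27/2.8
= 248 + 27.20 + 9.64
= 284.84 mOsm/kg

284.8 mOsm/kg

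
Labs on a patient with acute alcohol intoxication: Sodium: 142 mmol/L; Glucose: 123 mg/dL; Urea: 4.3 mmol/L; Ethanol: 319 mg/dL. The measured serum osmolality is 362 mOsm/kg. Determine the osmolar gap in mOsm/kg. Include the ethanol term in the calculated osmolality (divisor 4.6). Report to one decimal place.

-2.5 mOsm/kg

Calculated osmolality = 2·Na + glucose/18 + urea + ethanol/4.6
= 2·142 + 123/18 + 4.3 + 319/4.6
= 284 + 6.83 + 4.30 + 69.35
= 364.48 mOsm/kg ≈ 364.5 mOsm/kg
Osmolar gap = measured − calculated = 362 − 364.5 = -2.5 mOsm/kg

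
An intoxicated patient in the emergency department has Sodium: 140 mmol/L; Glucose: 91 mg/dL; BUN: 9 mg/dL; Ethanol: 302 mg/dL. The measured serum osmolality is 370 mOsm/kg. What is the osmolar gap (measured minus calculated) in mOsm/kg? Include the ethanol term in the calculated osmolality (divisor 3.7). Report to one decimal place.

0.1 mOsm/kg

Calculated osmolality = 2·Na + glucose/18 + BUN/2.8 + ethanol/3.7
= 2·140 + 91/18 + 9/2.8 + 302/3.7
= 280 + 5.06 + 3.21 + 81.62
= 369.89 mOsm/kg ≈ 369.9 mOsm/kg
Osmolar gap = measured − calculated = 370 − 369.9 = 0.1 mOsm/kg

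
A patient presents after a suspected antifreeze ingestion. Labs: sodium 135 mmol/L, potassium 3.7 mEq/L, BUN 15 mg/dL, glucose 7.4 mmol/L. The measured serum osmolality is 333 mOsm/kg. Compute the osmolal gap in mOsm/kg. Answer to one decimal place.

50.2 mOsm/kg

Calculated osmolality = 2·Na + glucose + BUN/2.8
= 2·135 + 7.4 + 15/2.8
= 270 + 7.40 + 5.36
= 282.76 mOsm/kg ≈ 282.8 mOsm/kg
Osmolar gap = measured − calculated = 333 − 282.8 = 50.2 mOsm/kg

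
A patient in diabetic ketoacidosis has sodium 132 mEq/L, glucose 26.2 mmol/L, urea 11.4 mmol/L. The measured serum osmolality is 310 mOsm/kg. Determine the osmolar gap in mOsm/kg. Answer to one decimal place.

8.4 mOsm/kg

Calculated osmolality = 2·Na + glucose + urea
= 2·132 + 26.2 + 11.4
= 264 + 26.20 + 11.40
= 301.6 mOsm/kg ≈ 301.6 mOsm/kg
Osmolar gap = measured − calculated = 310 − 301.6 = 8.4 mOsm/kg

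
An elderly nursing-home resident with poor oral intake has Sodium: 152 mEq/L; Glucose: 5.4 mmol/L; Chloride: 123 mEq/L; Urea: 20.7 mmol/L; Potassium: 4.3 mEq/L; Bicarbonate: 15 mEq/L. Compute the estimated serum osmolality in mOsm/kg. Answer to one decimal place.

Calculated osmolality = 2·Na + glucose + urea
= 2·152 + 5.4 + 20.7
= 304 + 5.40 + 20.70
= 330.1 mOsm/kg

330.1 mOsm/kg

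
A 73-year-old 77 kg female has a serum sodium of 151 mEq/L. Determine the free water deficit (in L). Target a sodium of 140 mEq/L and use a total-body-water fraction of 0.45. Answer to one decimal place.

2.7 L

TBW = 0.45 · 77 = 34.65 L
Free water deficit = TBW · (Na/140 − 1)
= 34.65 · (151/140 − 1)
= 34.65 · 0.0786
= 2.72 L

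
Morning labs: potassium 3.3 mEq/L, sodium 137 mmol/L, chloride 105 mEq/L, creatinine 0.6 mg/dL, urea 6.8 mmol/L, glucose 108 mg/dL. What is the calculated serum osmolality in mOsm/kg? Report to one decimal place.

286.8 mOsm/kg

Calculated osmolality = 2·Na + glucose/18 + urea
= 2·137 + 108/18 + 6.8
= 274 + 6 + 6.80
= 286.8 mOsm/kg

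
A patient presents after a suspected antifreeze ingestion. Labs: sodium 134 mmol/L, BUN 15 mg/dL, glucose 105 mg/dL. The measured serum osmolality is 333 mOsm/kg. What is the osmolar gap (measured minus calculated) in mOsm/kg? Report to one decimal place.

53.8 mOsm/kg

Calculated osmolality = 2·Na + glucose/18 + BUN/2.8
= 2·134 + 105/18 + 15/2.8
= 268 + 5.83 + 5.36
= 279.19 mOsm/kg ≈ 279.2 mOsm/kg
Osmolar gap = measured − calculated = 333 − 279.2 = 53.8 mOsm/kg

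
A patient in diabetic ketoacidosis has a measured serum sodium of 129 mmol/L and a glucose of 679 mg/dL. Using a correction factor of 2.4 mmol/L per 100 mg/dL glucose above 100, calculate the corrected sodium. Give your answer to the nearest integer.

Corrected Na = measured Na + 2.4 · (glucose − 100)/100
= 129 + 2.4 · (679 − 100)/100
= 129 + 13.9
= 142.9 mmol/L

143 mmol/L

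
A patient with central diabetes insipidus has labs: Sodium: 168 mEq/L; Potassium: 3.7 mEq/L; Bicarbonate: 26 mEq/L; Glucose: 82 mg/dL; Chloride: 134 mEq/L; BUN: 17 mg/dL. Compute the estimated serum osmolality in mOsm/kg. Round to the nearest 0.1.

Calculated osmolality = 2·Na + glucose/18 + BUN/2.8
= 2·168 + 82/18 + 17/2.8
= 336 + 4.56 + 6.07
= 346.63 mOsm/kg

346.6 mOsm/kg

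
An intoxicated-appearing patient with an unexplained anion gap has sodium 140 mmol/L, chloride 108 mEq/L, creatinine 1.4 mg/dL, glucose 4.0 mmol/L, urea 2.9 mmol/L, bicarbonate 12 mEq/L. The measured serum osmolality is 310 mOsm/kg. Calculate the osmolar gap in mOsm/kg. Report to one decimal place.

23.1 mOsm/kg

Calculated osmolality = 2·Na + glucose + urea
= 2·140 + 4 + 2.9
= 280 + 4 + 2.90
= 286.9 mOsm/kg ≈ 286.9 mOsm/kg
Osmolar gap = measured − calculated = 310 − 286.9 = 23.1 mOsm/kg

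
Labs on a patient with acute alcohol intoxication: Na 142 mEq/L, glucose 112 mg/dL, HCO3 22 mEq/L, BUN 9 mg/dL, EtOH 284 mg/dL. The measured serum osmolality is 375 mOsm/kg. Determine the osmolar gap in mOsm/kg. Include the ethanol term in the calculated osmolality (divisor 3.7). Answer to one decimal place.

4.8 mOsm/kg

Calculated osmolality = 2·Na + glucose/18 + BUN/2.8 + ethanol/3.7
= 2·142 + 112/18 + 9/2.8 + 284/3.7
= 284 + 6.22 + 3.21 + 76.76
= 370.19 mOsm/kg ≈ 370.2 mOsm/kg
Osmolar gap = measured − calculated = 375 − 370.2 = 4.8 mOsm/kg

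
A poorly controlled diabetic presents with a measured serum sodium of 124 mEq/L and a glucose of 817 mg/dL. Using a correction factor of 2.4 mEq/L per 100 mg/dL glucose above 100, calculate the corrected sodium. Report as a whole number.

Corrected Na = measured Na + 2.4 · (glucose − 100)/100
= 124 + 2.4 · (817 − 100)/100
= 124 + 17.2
= 141.2 mEq/L

141 mEq/L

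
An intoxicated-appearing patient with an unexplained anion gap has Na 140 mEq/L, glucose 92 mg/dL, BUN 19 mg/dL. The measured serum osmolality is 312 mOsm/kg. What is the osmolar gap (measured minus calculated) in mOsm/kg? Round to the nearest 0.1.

Calculated osmolality = 2·Na + glucose/18 + BUN/2.8
= 2·140 + 92/18 + 19/2.8
= 280 + 5.11 + 6.79
= 291.9 mOsm/kg ≈ 291.9 mOsm/kg
Osmolar gap = measured − calculated = 312 − 291.9 = 20.1 mOsm/kg

20.1 mOsm/kg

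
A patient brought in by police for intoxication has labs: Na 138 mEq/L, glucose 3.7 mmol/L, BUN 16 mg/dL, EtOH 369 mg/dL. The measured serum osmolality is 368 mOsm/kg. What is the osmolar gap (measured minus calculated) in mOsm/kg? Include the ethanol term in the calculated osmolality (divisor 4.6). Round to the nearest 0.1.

Calculated osmolality = 2·Na + glucose + BUN/2.8 + ethanol/4.6
= 2·138 + 3.7 + 16/2.8 + 369/4.6
= 276 + 3.70 + 5.71 + 80.22
= 365.63 mOsm/kg ≈ 365.6 mOsm/kg
Osmolar gap = measured − calculated = 368 − 365.6 = 2.4 mOsm/kg

2.4 mOsm/kg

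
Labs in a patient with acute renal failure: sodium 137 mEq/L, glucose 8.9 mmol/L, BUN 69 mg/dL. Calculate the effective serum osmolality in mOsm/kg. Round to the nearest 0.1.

282.9 mOsm/kg

Effective osmolality excludes urea (freely permeant across cell membranes):
2·Na + glucose
= 2·137 + 8.9
= 274 + 8.9
= 282.9 mOsm/kg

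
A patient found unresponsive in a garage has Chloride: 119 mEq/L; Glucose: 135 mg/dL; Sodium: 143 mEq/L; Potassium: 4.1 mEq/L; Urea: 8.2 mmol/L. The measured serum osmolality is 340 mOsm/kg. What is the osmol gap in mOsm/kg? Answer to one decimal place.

Calculated osmolality = 2·Na + glucose/18 + urea
= 2·143 + 135/18 + 8.2
= 286 + 7.50 + 8.20
= 301.7 mOsm/kg ≈ 301.7 mOsm/kg
Osmolar gap = measured − calculated = 340 − 301.7 = 38.3 mOsm/kg

38.3 mOsm/kg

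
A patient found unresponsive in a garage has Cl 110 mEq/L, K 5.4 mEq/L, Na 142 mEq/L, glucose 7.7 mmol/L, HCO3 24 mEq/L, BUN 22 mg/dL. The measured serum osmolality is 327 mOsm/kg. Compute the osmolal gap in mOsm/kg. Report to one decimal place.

27.4 mOsm/kg

Calculated osmolality = 2·Na + glucose + BUN/2.8
= 2·142 + 7.7 + 22/2.8
= 284 + 7.70 + 7.86
= 299.56 mOsm/kg ≈ 299.6 mOsm/kg
Osmolar gap = measured − calculated = 327 − 299.6 = 27.4 mOsm/kg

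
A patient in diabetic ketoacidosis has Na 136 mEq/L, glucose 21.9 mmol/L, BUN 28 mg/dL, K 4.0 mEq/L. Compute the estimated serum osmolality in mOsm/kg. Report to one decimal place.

Calculated osmolality = 2·Na + glucose + BUN/2.8
= 2·136 + 21.9 + 28/2.8
= 272 + 21.90 + 10
= 303.9 mOsm/kg

303.9 mOsm/kg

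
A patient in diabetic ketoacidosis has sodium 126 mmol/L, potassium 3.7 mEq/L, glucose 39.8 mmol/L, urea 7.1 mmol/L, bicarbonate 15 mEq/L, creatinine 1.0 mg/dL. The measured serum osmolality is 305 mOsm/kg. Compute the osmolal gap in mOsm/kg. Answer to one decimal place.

Calculated osmolality = 2·Na + glucose + urea
= 2·126 + 39.8 + 7.1
= 252 + 39.80 + 7.10
= 298.9 mOsm/kg ≈ 298.9 mOsm/kg
Osmolar gap = measured − calculated = 305 − 298.9 = 6.1 mOsm/kg

6.1 mOsm/kg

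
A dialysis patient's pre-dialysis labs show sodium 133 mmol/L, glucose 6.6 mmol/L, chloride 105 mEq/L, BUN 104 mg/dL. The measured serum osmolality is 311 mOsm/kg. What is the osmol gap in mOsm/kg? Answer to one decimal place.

1.3 mOsm/kg

Calculated osmolality = 2·Na + glucose + BUN/2.8
= 2·133 + 6.6 + 104/2.8
= 266 + 6.60 + 37.14
= 309.74 mOsm/kg ≈ 309.7 mOsm/kg
Osmolar gap = measured − calculated = 311 − 309.7 = 1.3 mOsm/kg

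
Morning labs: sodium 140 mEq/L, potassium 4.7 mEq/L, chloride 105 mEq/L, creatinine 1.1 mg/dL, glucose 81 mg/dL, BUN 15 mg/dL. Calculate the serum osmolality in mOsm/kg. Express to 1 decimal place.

289.9 mOsm/kg

Calculated osmolality = 2·Na + glucose/18 + BUN/2.8
= 2·140 + 81/18 + 15/2.8
= 280 + 4.50 + 5.36
= 289.86 mOsm/kg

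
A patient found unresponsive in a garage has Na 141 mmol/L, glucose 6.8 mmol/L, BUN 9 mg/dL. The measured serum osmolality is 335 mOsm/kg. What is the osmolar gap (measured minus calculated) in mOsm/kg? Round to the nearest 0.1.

43.0 mOsm/kg

Calculated osmolality = 2·Na + glucose + BUN/2.8
= 2·141 + 6.8 + 9/2.8
= 282 + 6.80 + 3.21
= 292.01 mOsm/kg ≈ 292.0 mOsm/kg
Osmolar gap = measured − calculated = 335 − 292.0 = 43.0 mOsm/kg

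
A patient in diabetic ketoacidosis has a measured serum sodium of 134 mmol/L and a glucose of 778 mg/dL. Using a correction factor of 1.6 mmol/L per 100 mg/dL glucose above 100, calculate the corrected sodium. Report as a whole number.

145 mmol/L

Corrected Na = measured Na + 1.6 · (glucose − 100)/100
= 134 + 1.6 · (778 − 100)/100
= 134 + 10.8
= 144.8 mmol/L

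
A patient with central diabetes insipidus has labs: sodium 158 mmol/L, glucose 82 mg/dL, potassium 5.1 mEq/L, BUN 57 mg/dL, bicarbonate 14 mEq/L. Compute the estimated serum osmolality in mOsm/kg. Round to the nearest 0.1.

Calculated osmolality = 2·Na + glucose/18 + BUN/2.8
= 2·158 + 82/18 + 57/2.8
= 316 + 4.56 + 20.36
= 340.92 mOsm/kg

340.9 mOsm/kg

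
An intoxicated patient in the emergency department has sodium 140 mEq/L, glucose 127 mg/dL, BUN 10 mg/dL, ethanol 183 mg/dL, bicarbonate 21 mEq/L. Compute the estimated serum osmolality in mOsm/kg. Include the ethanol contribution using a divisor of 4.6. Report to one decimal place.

Calculated osmolality = 2·Na + glucose/18 + BUN/2.8 + ethanol/4.6
= 2·140 + 127/18 + 10/2.8 + 183/4.6
= 280 + 7.06 + 3.57 + 39.78
= 330.41 mOsm/kg

330.4 mOsm/kg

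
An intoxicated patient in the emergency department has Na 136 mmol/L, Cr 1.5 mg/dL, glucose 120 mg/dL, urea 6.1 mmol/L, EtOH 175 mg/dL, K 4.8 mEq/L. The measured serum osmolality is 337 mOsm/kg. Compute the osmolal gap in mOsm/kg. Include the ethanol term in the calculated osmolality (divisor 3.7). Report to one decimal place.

Calculated osmolality = 2·Na + glucose/18 + urea + ethanol/3.7
= 2·136 + 120/18 + 6.1 + 175/3.7
= 272 + 6.67 + 6.10 + 47.30
= 332.07 mOsm/kg ≈ 332.1 mOsm/kg
Osmolar gap = measured − calculated = 337 − 332.1 = 4.9 mOsm/kg

4.9 mOsm/kg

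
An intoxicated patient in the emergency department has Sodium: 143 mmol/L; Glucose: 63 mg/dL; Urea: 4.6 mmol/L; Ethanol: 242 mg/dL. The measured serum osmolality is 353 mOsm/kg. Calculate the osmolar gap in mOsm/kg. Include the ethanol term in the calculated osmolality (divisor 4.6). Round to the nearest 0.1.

Calculated osmolality = 2·Na + glucose/18 + urea + ethanol/4.6
= 2·143 + 63/18 + 4.6 + 242/4.6
= 286 + 3.50 + 4.60 + 52.61
= 346.71 mOsm/kg ≈ 346.7 mOsm/kg
Osmolar gap = measured − calculated = 353 − 346.7 = 6.3 mOsm/kg

6.3 mOsm/kg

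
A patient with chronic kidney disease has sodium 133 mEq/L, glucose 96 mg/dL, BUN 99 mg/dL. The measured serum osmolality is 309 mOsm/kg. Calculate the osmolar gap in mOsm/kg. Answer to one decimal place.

Calculated osmolality = 2·Na + glucose/18 + BUN/2.8
= 2·133 + 96/18 + 99/2.8
= 266 + 5.33 + 35.36
= 306.69 mOsm/kg ≈ 306.7 mOsm/kg
Osmolar gap = measured − calculated = 309 − 306.7 = 2.3 mOsm/kg

2.3 mOsm/kg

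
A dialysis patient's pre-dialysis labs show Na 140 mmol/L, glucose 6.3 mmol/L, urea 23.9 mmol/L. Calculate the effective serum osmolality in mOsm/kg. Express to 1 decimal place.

286.3 mOsm/kg

Effective osmolality excludes urea (freely permeant across cell membranes):
2·Na + glucose
= 2·140 + 6.3
= 280 + 6.3
= 286.3 mOsm/kg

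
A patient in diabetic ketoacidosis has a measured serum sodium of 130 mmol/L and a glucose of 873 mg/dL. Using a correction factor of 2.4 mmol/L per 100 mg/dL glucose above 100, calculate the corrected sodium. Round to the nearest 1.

Corrected Na = measured Na + 2.4 · (glucose − 100)/100
= 130 + 2.4 · (873 − 100)/100
= 130 + 18.6
= 148.6 mmol/L

149 mmol/L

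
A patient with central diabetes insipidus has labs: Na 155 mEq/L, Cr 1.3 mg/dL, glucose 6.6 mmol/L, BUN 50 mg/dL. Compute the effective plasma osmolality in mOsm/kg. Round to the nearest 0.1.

316.6 mOsm/kg

Effective osmolality excludes urea (freely permeant across cell membranes):
2·Na + glucose
= 2·155 + 6.6
= 310 + 6.6
= 316.6 mOsm/kg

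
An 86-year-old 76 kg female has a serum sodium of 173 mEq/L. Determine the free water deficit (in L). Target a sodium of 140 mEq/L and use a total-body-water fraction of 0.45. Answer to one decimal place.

TBW = 0.45 · 76 = 34.2 L
Free water deficit = TBW · (Na/140 − 1)
= 34.2 · (173/140 − 1)
= 34.2 · 0.2357
= 8.06 L

8.1 L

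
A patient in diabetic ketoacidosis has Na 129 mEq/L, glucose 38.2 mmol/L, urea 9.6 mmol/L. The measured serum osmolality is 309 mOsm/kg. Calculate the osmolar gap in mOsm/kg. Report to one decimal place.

3.2 mOsm/kg

Calculated osmolality = 2·Na + glucose + urea
= 2·129 + 38.2 + 9.6
= 258 + 38.20 + 9.60
= 305.8 mOsm/kg ≈ 305.8 mOsm/kg
Osmolar gap = measured − calculated = 309 − 305.8 = 3.2 mOsm/kg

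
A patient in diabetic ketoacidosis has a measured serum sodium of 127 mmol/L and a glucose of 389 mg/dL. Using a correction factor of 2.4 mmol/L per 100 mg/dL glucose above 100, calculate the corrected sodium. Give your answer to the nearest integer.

134 mmol/L

Corrected Na = measured Na + 2.4 · (glucose − 100)/100
= 127 + 2.4 · (389 − 100)/100
= 127 + 6.9
= 133.9 mmol/L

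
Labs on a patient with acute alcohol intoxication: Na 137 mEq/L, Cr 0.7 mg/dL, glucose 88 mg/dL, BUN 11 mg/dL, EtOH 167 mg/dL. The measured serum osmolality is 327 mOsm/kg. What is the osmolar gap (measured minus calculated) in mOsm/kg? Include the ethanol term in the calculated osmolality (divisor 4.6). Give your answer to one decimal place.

Calculated osmolality = 2·Na + glucose/18 + BUN/2.8 + ethanol/4.6
= 2·137 + 88/18 + 11/2.8 + 167/4.6
= 274 + 4.89 + 3.93 + 36.30
= 319.12 mOsm/kg ≈ 319.1 mOsm/kg
Osmolar gap = measured − calculated = 327 − 319.1 = 7.9 mOsm/kg

7.9 mOsm/kg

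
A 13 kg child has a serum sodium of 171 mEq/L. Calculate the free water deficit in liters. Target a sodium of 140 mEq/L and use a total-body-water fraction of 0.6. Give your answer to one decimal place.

1.7 L

TBW = 0.6 · 13 = 7.8 L
Free water deficit = TBW · (Na/140 − 1)
= 7.8 · (171/140 − 1)
= 7.8 · 0.2214
= 1.73 L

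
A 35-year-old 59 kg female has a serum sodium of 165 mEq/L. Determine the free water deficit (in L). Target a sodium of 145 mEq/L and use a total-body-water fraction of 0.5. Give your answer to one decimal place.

TBW = 0.5 · 59 = 29.5 L
Free water deficit = TBW · (Na/145 − 1)
= 29.5 · (165/145 − 1)
= 29.5 · 0.1379
= 4.07 L

4.1 L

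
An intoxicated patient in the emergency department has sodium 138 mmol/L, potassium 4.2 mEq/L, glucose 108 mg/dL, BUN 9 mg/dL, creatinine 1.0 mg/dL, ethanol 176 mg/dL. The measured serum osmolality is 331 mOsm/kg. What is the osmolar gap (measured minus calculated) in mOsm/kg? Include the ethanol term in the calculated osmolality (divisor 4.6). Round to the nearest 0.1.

7.5 mOsm/kg

Calculated osmolality = 2·Na + glucose/18 + BUN/2.8 + ethanol/4.6
= 2·138 + 108/18 + 9/2.8 + 176/4.6
= 276 + 6 + 3.21 + 38.26
= 323.47 mOsm/kg ≈ 323.5 mOsm/kg
Osmolar gap = measured − calculated = 331 − 323.5 = 7.5 mOsm/kg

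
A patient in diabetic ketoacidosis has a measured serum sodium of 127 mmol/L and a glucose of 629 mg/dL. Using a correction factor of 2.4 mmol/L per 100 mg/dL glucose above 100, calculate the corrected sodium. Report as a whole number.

140 mmol/L

Corrected Na = measured Na + 2.4 · (glucose − 100)/100
= 127 + 2.4 · (629 − 100)/100
= 127 + 12.7
= 139.7 mmol/L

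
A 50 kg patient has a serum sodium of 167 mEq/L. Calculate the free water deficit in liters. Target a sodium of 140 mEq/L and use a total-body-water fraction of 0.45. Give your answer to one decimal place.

4.3 L

TBW = 0.45 · 50 = 22.5 L
Free water deficit = TBW · (Na/140 − 1)
= 22.5 · (167/140 − 1)
= 22.5 · 0.1929
= 4.34 L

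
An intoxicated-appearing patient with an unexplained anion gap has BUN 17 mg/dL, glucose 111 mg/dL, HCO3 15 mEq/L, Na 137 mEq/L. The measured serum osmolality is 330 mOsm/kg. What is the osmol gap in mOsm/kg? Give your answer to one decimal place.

43.8 mOsm/kg

Calculated osmolality = 2·Na + glucose/18 + BUN/2.8
= 2·137 + 111/18 + 17/2.8
= 274 + 6.17 + 6.07
= 286.24 mOsm/kg ≈ 286.2 mOsm/kg
Osmolar gap = measured − calculated = 330 − 286.2 = 43.8 mOsm/kg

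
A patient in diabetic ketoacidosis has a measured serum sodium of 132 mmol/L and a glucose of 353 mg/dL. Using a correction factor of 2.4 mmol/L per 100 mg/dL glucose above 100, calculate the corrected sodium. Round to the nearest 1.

Corrected Na = measured Na + 2.4 · (glucose − 100)/100
= 132 + 2.4 · (353 − 100)/100
= 132 + 6.1
= 138.1 mmol/L

138 mmol/L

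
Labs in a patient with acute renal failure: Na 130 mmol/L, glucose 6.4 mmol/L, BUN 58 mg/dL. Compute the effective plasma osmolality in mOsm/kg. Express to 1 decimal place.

266.4 mOsm/kg

Effective osmolality excludes urea (freely permeant across cell membranes):
2·Na + glucose
= 2·130 + 6.4
= 260 + 6.4
= 266.4 mOsm/kg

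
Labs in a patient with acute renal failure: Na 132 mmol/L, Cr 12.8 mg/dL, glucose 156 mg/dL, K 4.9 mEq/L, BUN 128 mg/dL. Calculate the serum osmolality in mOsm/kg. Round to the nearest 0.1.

Calculated osmolality = 2·Na + glucose/18 + BUN/2.8
= 2·132 + 156/18 + 128/2.8
= 264 + 8.67 + 45.71
= 318.38 mOsm/kg

318.4 mOsm/kg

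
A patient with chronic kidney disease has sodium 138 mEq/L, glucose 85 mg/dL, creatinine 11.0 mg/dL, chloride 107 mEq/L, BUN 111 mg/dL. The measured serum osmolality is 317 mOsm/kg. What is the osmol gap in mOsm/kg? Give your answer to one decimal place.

-3.4 mOsm/kg

Calculated osmolality = 2·Na + glucose/18 + BUN/2.8
= 2·138 + 85/18 + 111/2.8
= 276 + 4.72 + 39.64
= 320.36 mOsm/kg ≈ 320.4 mOsm/kg
Osmolar gap = measured − calculated = 317 − 320.4 = -3.4 mOsm/kg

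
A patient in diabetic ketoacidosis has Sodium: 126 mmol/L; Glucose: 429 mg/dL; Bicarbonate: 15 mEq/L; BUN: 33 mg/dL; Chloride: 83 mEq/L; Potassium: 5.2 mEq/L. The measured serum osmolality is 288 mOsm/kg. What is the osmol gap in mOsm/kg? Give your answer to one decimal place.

Calculated osmolality = 2·Na + glucose/18 + BUN/2.8
= 2·126 + 429/18 + 33/2.8
= 252 + 23.83 + 11.79
= 287.62 mOsm/kg ≈ 287.6 mOsm/kg
Osmolar gap = measured − calculated = 288 − 287.6 = 0.4 mOsm/kg

0.4 mOsm/kg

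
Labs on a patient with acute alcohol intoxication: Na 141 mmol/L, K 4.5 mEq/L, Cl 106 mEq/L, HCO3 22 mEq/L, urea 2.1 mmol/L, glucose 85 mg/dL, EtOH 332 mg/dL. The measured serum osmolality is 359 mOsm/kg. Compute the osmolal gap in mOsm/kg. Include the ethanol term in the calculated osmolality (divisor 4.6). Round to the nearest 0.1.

Calculated osmolality = 2·Na + glucose/18 + urea + ethanol/4.6
= 2·141 + 85/18 + 2.1 + 332/4.6
= 282 + 4.72 + 2.10 + 72.17
= 360.99 mOsm/kg ≈ 361.0 mOsm/kg
Osmolar gap = measured − calculated = 359 − 361.0 = -2.0 mOsm/kg

-2.0 mOsm/kg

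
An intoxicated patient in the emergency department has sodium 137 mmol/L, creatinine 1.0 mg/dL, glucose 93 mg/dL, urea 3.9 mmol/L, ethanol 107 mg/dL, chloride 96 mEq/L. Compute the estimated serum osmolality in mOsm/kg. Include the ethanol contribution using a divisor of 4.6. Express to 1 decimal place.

Calculated osmolality = 2·Na + glucose/18 + urea + ethanol/4.6
= 2·137 + 93/18 + 3.9 + 107/4.6
= 274 + 5.17 + 3.90 + 23.26
= 306.33 mOsm/kg

306.3 mOsm/kg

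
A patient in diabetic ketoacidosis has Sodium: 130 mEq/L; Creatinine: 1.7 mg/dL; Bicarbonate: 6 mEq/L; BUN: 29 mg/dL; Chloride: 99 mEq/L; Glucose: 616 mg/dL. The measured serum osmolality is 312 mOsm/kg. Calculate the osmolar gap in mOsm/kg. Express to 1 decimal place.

Calculated osmolality = 2·Na + glucose/18 + BUN/2.8
= 2·130 + 616/18 + 29/2.8
= 260 + 34.22 + 10.36
= 304.58 mOsm/kg ≈ 304.6 mOsm/kg
Osmolar gap = measured − calculated = 312 − 304.6 = 7.4 mOsm/kg

7.4 mOsm/kg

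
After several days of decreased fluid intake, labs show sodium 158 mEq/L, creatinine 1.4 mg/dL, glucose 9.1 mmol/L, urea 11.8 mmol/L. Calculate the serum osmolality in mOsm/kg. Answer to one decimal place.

Calculated osmolality = 2·Na + glucose + urea
= 2·158 + 9.1 + 11.8
= 316 + 9.10 + 11.80
= 336.9 mOsm/kg

336.9 mOsm/kg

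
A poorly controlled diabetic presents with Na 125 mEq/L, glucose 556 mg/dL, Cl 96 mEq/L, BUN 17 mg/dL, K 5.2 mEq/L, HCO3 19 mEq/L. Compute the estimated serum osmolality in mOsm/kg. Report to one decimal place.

287.0 mOsm/kg

Calculated osmolality = 2·Na + glucose/18 + BUN/2.8
= 2·125 + 556/18 + 17/2.8
= 250 + 30.89 + 6.07
= 286.96 mOsm/kg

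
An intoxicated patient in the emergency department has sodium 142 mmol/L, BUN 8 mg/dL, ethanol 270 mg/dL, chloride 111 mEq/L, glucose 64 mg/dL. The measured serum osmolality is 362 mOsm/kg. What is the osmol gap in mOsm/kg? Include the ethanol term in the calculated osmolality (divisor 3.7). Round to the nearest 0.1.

-1.4 mOsm/kg

Calculated osmolality = 2·Na + glucose/18 + BUN/2.8 + ethanol/3.7
= 2·142 + 64/18 + 8/2.8 + 270/3.7
= 284 + 3.56 + 2.86 + 72.97
= 363.39 mOsm/kg ≈ 363.4 mOsm/kg
Osmolar gap = measured − calculated = 362 − 363.4 = -1.4 mOsm/kg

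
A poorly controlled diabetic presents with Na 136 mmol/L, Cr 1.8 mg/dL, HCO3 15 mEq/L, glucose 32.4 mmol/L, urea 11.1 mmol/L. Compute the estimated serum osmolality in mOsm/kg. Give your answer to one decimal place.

315.5 mOsm/kg

Calculated osmolality = 2·Na + glucose + urea
= 2·136 + 32.4 + 11.1
= 272 + 32.40 + 11.10
= 315.5 mOsm/kg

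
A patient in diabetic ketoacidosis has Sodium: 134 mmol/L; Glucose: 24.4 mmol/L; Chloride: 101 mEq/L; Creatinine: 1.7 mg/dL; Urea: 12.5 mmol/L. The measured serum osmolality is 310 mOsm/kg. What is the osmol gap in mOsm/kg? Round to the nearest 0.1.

5.1 mOsm/kg

Calculated osmolality = 2·Na + glucose + urea
= 2·134 + 24.4 + 12.5
= 268 + 24.40 + 12.50
= 304.9 mOsm/kg ≈ 304.9 mOsm/kg
Osmolar gap = measured − calculated = 310 − 304.9 = 5.1 mOsm/kg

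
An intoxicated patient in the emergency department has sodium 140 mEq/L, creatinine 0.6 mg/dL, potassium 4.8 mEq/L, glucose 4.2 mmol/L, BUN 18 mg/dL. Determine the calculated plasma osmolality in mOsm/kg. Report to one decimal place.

Calculated osmolality = 2·Na + glucose + BUN/2.8
= 2·140 + 4.2 + 18/2.8
= 280 + 4.20 + 6.43
= 290.63 mOsm/kg

290.6 mOsm/kg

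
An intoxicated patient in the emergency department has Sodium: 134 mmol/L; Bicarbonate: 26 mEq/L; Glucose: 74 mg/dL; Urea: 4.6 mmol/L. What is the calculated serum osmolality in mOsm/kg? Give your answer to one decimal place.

276.7 mOsm/kg

Calculated osmolality = 2·Na + glucose/18 + urea
= 2·134 + 74/18 + 4.6
= 268 + 4.11 + 4.60
= 276.71 mOsm/kg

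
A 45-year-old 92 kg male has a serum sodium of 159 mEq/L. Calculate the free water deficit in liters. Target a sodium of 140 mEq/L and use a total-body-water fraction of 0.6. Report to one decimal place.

TBW = 0.6 · 92 = 55.2 L
Free water deficit = TBW · (Na/140 − 1)
= 55.2 · (159/140 − 1)
= 55.2 · 0.1357
= 7.49 L

7.5 L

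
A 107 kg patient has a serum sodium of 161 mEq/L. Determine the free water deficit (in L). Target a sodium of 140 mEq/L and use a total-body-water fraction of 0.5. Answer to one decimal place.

8.0 L

TBW = 0.5 · 107 = 53.5 L
Free water deficit = TBW · (Na/140 − 1)
= 53.5 · (161/140 − 1)
= 53.5 · 0.15
= 8.03 L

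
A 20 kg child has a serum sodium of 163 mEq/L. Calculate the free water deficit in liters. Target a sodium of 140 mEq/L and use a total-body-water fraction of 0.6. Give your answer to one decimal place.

TBW = 0.6 · 20 = 12 L
Free water deficit = TBW · (Na/140 − 1)
= 12 · (163/140 − 1)
= 12 · 0.1643
= 1.97 L

2.0 L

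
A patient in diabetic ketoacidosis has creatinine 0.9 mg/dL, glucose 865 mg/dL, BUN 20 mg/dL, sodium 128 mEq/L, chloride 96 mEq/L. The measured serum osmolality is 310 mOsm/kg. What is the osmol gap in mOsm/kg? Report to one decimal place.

Calculated osmolality = 2·Na + glucose/18 + BUN/2.8
= 2·128 + 865/18 + 20/2.8
= 256 + 48.06 + 7.14
= 311.2 mOsm/kg ≈ 311.2 mOsm/kg
Osmolar gap = measured − calculated = 310 − 311.2 = -1.2 mOsm/kg

-1.2 mOsm/kg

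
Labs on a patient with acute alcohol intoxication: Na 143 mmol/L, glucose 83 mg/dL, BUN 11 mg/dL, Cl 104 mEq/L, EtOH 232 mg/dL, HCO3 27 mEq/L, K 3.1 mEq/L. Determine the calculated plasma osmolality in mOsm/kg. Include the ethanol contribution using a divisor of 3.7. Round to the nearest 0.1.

357.2 mOsm/kg

Calculated osmolality = 2·Na + glucose/18 + BUN/2.8 + ethanol/3.7
= 2·143 + 83/18 + 11/2.8 + 232/3.7
= 286 + 4.61 + 3.93 + 62.70
= 357.24 mOsm/kg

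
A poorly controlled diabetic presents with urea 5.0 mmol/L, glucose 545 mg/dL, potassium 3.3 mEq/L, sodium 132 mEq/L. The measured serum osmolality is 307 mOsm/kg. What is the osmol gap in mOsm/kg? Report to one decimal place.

Calculated osmolality = 2·Na + glucose/18 + urea
= 2·132 + 545/18 + 5
= 264 + 30.28 + 5
= 299.28 mOsm/kg ≈ 299.3 mOsm/kg
Osmolar gap = measured − calculated = 307 − 299.3 = 7.7 mOsm/kg

7.7 mOsm/kg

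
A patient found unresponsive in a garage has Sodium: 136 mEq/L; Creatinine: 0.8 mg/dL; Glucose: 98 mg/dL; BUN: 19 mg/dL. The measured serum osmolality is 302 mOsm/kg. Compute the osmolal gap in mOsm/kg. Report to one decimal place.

17.8 mOsm/kg

Calculated osmolality = 2·Na + glucose/18 + BUN/2.8
= 2·136 + 98/18 + 19/2.8
= 272 + 5.44 + 6.79
= 284.23 mOsm/kg ≈ 284.2 mOsm/kg
Osmolar gap = measured − calculated = 302 − 284.2 = 17.8 mOsm/kg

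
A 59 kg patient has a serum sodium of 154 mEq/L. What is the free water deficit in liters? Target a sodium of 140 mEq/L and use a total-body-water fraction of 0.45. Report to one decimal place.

TBW = 0.45 · 59 = 26.55 L
Free water deficit = TBW · (Na/140 − 1)
= 26.55 · (154/140 − 1)
= 26.55 · 0.1
= 2.66 L

2.7 L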